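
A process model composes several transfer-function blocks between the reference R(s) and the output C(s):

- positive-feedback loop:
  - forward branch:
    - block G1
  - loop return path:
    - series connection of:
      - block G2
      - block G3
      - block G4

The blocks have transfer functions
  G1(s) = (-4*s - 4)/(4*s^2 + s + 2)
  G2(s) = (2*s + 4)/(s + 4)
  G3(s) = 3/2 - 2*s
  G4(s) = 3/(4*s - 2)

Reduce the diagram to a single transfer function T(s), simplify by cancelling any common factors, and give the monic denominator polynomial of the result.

The answer is s^4 + 3*s^3/4 - 59*s^2/8 + 2*s + 7/2.

Reasoning:
1. reduce the series chain G2, G3, G4: (-12*s^2 - 15*s + 18)/(4*s^2 + 14*s - 8)
2. reduce the feedback loop with forward G1 and return (G2*G3*G4): (-8*s^3 - 36*s^2 - 12*s + 16)/(8*s^4 + 6*s^3 - 59*s^2 + 16*s + 28)
That last expression is T(s), already simplified. Scaling its denominator by 1/8 (the reciprocal of the leading coefficient) yields the monic denominator.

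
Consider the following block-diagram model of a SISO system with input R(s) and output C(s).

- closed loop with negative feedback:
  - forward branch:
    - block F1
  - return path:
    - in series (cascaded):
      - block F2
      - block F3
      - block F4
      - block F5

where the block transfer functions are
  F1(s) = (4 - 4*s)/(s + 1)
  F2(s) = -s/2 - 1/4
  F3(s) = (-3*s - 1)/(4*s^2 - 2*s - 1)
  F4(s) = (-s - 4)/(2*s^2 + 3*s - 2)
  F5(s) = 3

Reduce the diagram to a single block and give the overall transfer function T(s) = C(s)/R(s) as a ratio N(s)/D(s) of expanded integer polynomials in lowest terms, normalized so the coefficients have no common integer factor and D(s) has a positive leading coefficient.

Step 1 - reduce the series chain F2, F3, F4, F5 -> (-18*s^3 - 87*s^2 - 63*s - 12)/(32*s^4 + 32*s^3 - 64*s^2 + 4*s + 8)
Step 2 - reduce the feedback loop with forward F1 and return (F2*F3*F4*F5): this yields T(s), and no further normalization is needed

Answer: (-32*s^5 + 96*s^3 - 68*s^2 - 4*s + 8)/(8*s^5 + 34*s^4 + 61*s^3 - 39*s^2 - 48*s - 10)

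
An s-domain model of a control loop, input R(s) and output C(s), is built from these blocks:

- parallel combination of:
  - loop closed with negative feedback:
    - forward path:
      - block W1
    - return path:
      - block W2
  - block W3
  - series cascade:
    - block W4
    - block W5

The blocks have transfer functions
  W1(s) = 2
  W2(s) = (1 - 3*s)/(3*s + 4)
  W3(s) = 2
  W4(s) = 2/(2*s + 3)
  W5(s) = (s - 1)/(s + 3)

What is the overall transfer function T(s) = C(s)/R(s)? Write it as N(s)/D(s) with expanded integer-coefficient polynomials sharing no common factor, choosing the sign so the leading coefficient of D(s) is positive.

Step 1 - apply the feedback formula to W1, W2: (-6*s - 8)/(3*s - 6)
Step 2 - cascade W4, W5: (2*s - 2)/(2*s^2 + 9*s + 9)
Step 3 - parallel reduction of [W1/(1+W1*W2)], W3, (W4*W5), giving the overall T(s)

Therefore the answer is (-34*s^2 - 198*s - 168)/(6*s^3 + 15*s^2 - 27*s - 54).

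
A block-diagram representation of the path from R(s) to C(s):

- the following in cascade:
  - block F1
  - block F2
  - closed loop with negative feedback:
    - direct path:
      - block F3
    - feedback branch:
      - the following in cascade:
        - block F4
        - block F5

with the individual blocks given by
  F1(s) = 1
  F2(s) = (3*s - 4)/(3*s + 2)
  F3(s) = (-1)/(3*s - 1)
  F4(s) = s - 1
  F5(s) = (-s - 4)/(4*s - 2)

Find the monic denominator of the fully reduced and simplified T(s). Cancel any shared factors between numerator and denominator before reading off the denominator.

First reduce the diagram to T(s).

1. series reduction of F4, F5: (-s^2 - 3*s + 4)/(4*s - 2)
2. reduce the feedback loop with forward F3 and return (F4*F5): (2 - 4*s)/(13*s^2 - 7*s - 2)
3. cascade F1, F2, [F3/(1+F3*(F4*F5))]: (-12*s^2 + 22*s - 8)/(39*s^3 + 5*s^2 - 20*s - 4)
T(s) is the step-3 result (common factors already cancelled). Leading coefficient of the denominator: 39. Divide through by 39 for the monic polynomial.

Answer: s^3 + 5*s^2/39 - 20*s/39 - 4/39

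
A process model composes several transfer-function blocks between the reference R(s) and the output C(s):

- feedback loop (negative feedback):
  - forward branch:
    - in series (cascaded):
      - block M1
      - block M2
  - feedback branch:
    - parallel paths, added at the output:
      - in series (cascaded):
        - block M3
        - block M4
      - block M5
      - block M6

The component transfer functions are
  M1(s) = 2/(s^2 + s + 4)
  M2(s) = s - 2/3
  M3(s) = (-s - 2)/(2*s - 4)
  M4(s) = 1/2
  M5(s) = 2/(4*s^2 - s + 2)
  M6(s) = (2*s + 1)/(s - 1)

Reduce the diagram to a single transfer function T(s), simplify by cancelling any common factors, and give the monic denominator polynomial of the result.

Step 1: combine M1, M2 in series gives (6*s - 4)/(3*s^2 + 3*s + 12)
Step 2: multiply M3, M4 (series) gives (-s - 2)/(4*s - 8)
Step 3: add (M3*M4), M5, M6 (parallel) gives (28*s^4 - 59*s^3 + 11*s^2 - 44*s + 4)/(16*s^4 - 52*s^3 + 52*s^2 - 32*s + 16)
Step 4: feedback reduction of (M1*M2), ((M3*M4)+M5+M6) gives (48*s^5 - 188*s^4 + 260*s^3 - 200*s^2 + 112*s - 32)/(24*s^6 + 30*s^5 - 137*s^4 - 131*s^3 + 134*s^2 - 68*s + 88)
The result of step 4 is T(s) in lowest terms. Its denominator has leading coefficient 24; dividing the denominator through by 24 makes it monic.

Hence the answer: s^6 + 5*s^5/4 - 137*s^4/24 - 131*s^3/24 + 67*s^2/12 - 17*s/6 + 11/3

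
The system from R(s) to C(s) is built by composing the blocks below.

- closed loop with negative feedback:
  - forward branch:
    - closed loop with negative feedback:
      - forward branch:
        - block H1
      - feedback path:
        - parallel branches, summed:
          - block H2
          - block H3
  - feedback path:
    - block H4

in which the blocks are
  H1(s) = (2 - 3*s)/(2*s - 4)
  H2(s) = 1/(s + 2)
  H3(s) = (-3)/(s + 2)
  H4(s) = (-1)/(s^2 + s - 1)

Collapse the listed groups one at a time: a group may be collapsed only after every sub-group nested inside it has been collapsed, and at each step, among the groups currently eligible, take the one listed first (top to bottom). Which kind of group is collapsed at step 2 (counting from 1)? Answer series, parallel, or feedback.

Answer: feedback

Working:
Step 1 - reduce the parallel group H2, H3
Step 2 - collapse the loop (H1 forward, (H2+H3) return)
Step 3 - apply the feedback formula to [H1/(1+H1*(H2+H3))], H4
The group at step 2 is a feedback group.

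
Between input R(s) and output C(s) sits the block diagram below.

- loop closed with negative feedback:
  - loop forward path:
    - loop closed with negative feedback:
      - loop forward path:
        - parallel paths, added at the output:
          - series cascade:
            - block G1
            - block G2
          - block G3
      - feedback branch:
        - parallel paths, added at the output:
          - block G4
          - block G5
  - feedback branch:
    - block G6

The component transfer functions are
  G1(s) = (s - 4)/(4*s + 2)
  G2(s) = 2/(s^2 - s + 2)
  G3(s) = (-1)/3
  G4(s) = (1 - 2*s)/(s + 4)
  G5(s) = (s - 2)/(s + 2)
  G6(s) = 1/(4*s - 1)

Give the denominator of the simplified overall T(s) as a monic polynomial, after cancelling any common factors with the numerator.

Step 1. combine G1, G2 in series = (s - 4)/(2*s^3 - s^2 + 3*s + 2)
Step 2. parallel reduction of (G1*G2), G3 = (-2*s^3 + s^2 - 14)/(6*s^3 - 3*s^2 + 9*s + 6)
Step 3. parallel reduction of G4, G5 = (-s^2 - s - 6)/(s^2 + 6*s + 8)
Step 4. collapse the loop (((G1*G2)+G3) forward, (G4+G5) return) = (-2*s^5 - 11*s^4 - 10*s^3 - 6*s^2 - 84*s - 112)/(8*s^5 + 34*s^4 + 50*s^3 + 44*s^2 + 122*s + 132)
Step 5. apply the feedback formula to [((G1*G2)+G3)/(1+((G1*G2)+G3)*(G4+G5))], G6 = (-8*s^6 - 42*s^5 - 29*s^4 - 14*s^3 - 330*s^2 - 364*s + 112)/(32*s^6 + 126*s^5 + 155*s^4 + 116*s^3 + 438*s^2 + 322*s - 244)
T(s) is the step-5 result (common factors already cancelled). Leading coefficient of the denominator: 32. Divide through by 32 for the monic polynomial.

Therefore the answer is s^6 + 63*s^5/16 + 155*s^4/32 + 29*s^3/8 + 219*s^2/16 + 161*s/16 - 61/8.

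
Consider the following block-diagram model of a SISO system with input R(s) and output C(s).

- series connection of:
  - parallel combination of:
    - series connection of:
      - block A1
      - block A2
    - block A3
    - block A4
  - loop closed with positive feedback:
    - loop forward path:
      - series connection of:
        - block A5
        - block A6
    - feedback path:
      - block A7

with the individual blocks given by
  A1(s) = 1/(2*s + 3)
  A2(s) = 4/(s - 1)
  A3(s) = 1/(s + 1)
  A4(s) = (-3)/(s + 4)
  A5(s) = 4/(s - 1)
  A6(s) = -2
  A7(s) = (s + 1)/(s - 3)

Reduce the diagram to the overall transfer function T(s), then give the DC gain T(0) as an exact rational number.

[1] series reduction of A1, A2, giving 4/(2*s^2 + s - 3)
[2] sum the parallel branches (A1*A2), A3, A4, giving (-4*s^3 + 4*s^2 + 27*s + 13)/(2*s^4 + 11*s^3 + 10*s^2 - 11*s - 12)
[3] cascade A5, A6, giving (-8)/(s - 1)
[4] apply the feedback formula to (A5*A6), A7, giving (24 - 8*s)/(s^2 + 4*s + 11)
[5] multiply ((A1*A2)+A3+A4), [(A5*A6)/(1-(A5*A6)*A7)] (series), giving (32*s^4 - 128*s^3 - 120*s^2 + 544*s + 312)/(2*s^6 + 19*s^5 + 76*s^4 + 150*s^3 + 54*s^2 - 169*s - 132)
Step 5 gives the overall T(s). Then T(0) = 312/(-132) = -26/11.

Final answer: -26/11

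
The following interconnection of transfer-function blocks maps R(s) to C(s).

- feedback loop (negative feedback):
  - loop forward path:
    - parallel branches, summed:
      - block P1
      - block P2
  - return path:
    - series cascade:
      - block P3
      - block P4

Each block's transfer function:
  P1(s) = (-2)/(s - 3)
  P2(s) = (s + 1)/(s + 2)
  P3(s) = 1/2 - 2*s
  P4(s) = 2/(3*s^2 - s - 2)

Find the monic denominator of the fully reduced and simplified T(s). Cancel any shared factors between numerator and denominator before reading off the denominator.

Step 1. combine P1, P2 in parallel: (s^2 - 4*s - 7)/(s^2 - s - 6)
Step 2. reduce the series chain P3, P4: (1 - 4*s)/(3*s^2 - s - 2)
Step 3. close the feedback loop around (P1+P2), (P3*P4): (3*s^4 - 13*s^3 - 19*s^2 + 15*s + 14)/(3*s^4 - 8*s^3 - 2*s^2 + 32*s + 5)
No further cancellation is possible in the step-3 result, so that is T(s). Its denominator becomes monic after dividing by the leading coefficient 3.

Therefore the answer is s^4 - 8*s^3/3 - 2*s^2/3 + 32*s/3 + 5/3.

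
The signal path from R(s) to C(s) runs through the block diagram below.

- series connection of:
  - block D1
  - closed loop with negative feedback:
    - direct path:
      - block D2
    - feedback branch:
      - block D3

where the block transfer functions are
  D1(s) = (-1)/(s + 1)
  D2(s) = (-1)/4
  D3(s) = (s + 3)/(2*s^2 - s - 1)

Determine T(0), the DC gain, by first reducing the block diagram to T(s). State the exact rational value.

(1) reduce the feedback loop with forward D2 and return D3; result (-2*s^2 + s + 1)/(8*s^2 - 5*s - 7)
(2) series reduction of D1, [D2/(1+D2*D3)]; result (2*s^2 - s - 1)/(8*s^3 + 3*s^2 - 12*s - 7)
Step 2 gives the overall T(s). Then T(0) = -1/(-7) = 1/7.

Hence the answer: 1/7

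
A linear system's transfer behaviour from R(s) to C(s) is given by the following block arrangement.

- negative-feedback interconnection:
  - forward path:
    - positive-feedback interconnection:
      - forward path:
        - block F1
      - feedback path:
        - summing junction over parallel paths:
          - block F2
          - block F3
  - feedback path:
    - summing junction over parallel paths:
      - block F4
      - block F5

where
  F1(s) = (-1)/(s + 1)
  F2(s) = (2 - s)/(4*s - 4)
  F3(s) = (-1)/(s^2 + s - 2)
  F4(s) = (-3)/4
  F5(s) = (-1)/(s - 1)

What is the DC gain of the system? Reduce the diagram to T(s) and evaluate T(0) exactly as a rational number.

First reduce the diagram to T(s).

Step 1: sum the parallel branches F2, F3; result (-s^2)/(4*s^2 + 4*s - 8)
Step 2: reduce the feedback loop with forward F1 and return (F2+F3); result (-4*s^2 - 4*s + 8)/(4*s^3 + 7*s^2 - 4*s - 8)
Step 3: add F4, F5 (parallel); result (-3*s - 1)/(4*s - 4)
Step 4: feedback reduction of [F1/(1-F1*(F2+F3))], (F4+F5); result (-4*s^2 - 4*s + 8)/(4*s^3 + 10*s^2 + 3*s - 6)
That last expression is T(s); at s = 0 only the constant terms survive, so T(0) = 8/(-6) = -4/3.

Answer: -4/3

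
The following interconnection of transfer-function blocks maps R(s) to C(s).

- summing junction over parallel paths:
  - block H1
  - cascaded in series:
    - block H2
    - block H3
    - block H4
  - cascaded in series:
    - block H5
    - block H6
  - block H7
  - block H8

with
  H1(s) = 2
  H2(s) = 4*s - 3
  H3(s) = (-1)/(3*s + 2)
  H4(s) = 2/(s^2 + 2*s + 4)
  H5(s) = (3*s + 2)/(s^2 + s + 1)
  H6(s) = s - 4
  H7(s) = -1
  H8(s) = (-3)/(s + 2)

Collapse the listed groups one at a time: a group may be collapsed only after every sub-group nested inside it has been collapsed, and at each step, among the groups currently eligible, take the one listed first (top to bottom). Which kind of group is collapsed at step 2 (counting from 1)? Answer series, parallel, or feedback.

(1) combine H2, H3, H4 in series
(2) combine H5, H6 in series
(3) parallel reduction of H1, (H2*H3*H4), (H5*H6), H7, H8
So the answer for step 2 is series.

Answer: series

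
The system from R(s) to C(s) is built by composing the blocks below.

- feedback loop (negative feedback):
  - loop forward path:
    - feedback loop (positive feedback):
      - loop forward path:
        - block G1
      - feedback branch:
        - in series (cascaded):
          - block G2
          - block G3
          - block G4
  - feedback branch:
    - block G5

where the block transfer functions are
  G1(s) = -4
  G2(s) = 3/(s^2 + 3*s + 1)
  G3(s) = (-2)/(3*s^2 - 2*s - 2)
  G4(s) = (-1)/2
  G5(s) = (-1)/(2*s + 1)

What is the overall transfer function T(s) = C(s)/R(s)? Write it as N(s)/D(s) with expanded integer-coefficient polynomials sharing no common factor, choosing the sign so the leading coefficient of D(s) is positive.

[1] combine G2, G3, G4 in series; result 3/(3*s^4 + 7*s^3 - 5*s^2 - 8*s - 2)
[2] apply the feedback formula to G1, (G2*G3*G4); result (-12*s^4 - 28*s^3 + 20*s^2 + 32*s + 8)/(3*s^4 + 7*s^3 - 5*s^2 - 8*s + 10)
[3] feedback reduction of [G1/(1-G1*(G2*G3*G4))], G5, which is the overall transfer function T(s) = C(s)/R(s) in lowest terms

Hence the answer: (-24*s^5 - 68*s^4 + 12*s^3 + 84*s^2 + 48*s + 8)/(6*s^5 + 29*s^4 + 25*s^3 - 41*s^2 - 20*s + 2)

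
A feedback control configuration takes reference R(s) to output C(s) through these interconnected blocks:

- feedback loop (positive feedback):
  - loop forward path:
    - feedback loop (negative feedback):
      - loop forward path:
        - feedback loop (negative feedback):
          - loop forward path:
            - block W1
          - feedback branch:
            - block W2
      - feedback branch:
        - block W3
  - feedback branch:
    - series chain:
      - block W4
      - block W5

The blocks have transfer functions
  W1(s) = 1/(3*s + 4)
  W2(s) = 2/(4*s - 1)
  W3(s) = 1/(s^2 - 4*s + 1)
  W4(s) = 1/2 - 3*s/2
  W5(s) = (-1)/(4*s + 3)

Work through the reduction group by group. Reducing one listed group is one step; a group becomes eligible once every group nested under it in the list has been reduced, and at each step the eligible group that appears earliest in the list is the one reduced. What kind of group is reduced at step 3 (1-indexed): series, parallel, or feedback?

(1) feedback reduction of W1, W2
(2) apply the feedback formula to [W1/(1+W1*W2)], W3
(3) multiply W4, W5 (series)
(4) reduce the feedback loop with forward [[W1/(1+W1*W2)]/(1+[W1/(1+W1*W2)]*W3)] and return (W4*W5)
Step 3: series.

Final answer: series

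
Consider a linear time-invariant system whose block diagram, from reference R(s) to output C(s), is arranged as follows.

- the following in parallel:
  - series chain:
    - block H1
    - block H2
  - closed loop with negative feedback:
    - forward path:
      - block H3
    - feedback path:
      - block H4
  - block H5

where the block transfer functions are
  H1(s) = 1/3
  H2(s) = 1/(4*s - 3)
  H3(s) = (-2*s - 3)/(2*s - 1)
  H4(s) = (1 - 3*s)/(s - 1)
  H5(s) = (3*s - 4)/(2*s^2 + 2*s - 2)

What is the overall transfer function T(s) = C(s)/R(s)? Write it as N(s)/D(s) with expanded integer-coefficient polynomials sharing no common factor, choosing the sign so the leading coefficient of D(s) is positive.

1. reduce the series chain H1, H2; result 1/(12*s - 9)
2. feedback reduction of H3, H4; result (-2*s^2 - s + 3)/(8*s^2 + 4*s - 2)
3. add (H1*H2), [H3/(1+H3*H4)], H5 (parallel): this yields T(s), and no further normalization is needed

Hence the answer: (-24*s^5 + 134*s^4 - 141*s^3 - 36*s^2 + 69*s - 7)/(96*s^5 + 72*s^4 - 180*s^3 - 18*s^2 + 78*s - 18)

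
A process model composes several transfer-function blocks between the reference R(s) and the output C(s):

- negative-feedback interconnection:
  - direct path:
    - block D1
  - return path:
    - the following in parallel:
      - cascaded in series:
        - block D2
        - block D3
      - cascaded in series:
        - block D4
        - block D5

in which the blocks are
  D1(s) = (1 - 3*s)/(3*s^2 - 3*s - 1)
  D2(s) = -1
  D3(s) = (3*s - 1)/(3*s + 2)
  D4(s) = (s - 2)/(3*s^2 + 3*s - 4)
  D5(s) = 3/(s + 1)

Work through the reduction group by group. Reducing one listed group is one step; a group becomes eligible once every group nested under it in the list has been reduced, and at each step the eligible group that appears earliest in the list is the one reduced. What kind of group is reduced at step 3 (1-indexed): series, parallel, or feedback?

1. multiply D2, D3 (series)
2. combine D4, D5 in series
3. reduce the parallel group (D2*D3), (D4*D5)
4. feedback reduction of D1, ((D2*D3)+(D4*D5))
The group at step 3 is a parallel group.

Therefore the answer is parallel.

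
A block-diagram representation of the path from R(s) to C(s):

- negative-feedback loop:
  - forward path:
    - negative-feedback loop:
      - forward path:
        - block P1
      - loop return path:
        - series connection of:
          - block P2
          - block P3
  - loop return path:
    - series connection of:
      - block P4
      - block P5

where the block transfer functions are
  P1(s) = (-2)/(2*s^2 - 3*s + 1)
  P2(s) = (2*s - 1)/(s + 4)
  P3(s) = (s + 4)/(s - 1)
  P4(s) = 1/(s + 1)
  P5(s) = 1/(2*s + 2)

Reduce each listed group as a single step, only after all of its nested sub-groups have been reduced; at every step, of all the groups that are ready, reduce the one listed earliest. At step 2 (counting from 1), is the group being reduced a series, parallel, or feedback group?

(1) multiply P2, P3 (series)
(2) collapse the loop (P1 forward, (P2*P3) return)
(3) reduce the series chain P4, P5
(4) collapse the loop ([P1/(1+P1*(P2*P3))] forward, (P4*P5) return)
The group at step 2 is a feedback group.

Answer: feedback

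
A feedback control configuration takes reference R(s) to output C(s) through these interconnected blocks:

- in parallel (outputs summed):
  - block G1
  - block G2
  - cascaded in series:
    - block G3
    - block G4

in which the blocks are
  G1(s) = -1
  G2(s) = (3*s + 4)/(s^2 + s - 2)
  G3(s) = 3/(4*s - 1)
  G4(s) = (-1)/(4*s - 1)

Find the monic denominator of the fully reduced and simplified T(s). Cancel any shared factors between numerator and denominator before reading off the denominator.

Step 1 - combine G3, G4 in series, giving (-3)/(16*s^2 - 8*s + 1)
Step 2 - add G1, G2, (G3*G4) (parallel), giving (-16*s^4 + 40*s^3 + 76*s^2 - 49*s + 12)/(16*s^4 + 8*s^3 - 39*s^2 + 17*s - 2)
That last expression is T(s), already simplified. Scaling its denominator by 1/16 (the reciprocal of the leading coefficient) yields the monic denominator.

Final answer: s^4 + s^3/2 - 39*s^2/16 + 17*s/16 - 1/8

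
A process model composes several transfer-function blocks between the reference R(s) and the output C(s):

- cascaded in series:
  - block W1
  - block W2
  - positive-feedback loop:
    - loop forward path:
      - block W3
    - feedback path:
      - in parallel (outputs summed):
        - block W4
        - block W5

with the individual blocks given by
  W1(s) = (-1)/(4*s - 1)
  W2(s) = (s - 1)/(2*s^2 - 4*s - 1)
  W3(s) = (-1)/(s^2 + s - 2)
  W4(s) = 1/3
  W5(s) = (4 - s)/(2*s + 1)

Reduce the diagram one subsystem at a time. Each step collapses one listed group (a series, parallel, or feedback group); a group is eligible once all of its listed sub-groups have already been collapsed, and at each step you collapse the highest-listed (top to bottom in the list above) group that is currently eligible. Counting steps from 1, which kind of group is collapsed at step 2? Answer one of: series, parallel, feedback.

Step 1. reduce the parallel group W4, W5
Step 2. collapse the loop (W3 forward, (W4+W5) return)
Step 3. reduce the series chain W1, W2, [W3/(1-W3*(W4+W5))]
So the answer for step 2 is feedback.

Final answer: feedback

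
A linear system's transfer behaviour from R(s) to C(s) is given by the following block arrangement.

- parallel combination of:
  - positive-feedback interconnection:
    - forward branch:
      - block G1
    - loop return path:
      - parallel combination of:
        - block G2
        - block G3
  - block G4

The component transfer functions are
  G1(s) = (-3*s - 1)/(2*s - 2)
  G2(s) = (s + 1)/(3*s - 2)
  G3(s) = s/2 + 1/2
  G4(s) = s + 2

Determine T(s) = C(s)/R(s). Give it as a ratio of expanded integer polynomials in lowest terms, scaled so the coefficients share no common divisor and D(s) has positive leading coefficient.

First reduce the diagram to T(s).

Step 1. parallel reduction of G2, G3, giving (3*s^2 + 3*s)/(6*s - 4)
Step 2. collapse the loop (G1 forward, (G2+G3) return), giving (-18*s^2 + 6*s + 4)/(9*s^3 + 24*s^2 - 17*s + 8)
Step 3. add [G1/(1-G1*(G2+G3))], G4 (parallel); the result is T(s) itself (integer coefficients, no common factor, positive leading denominator coefficient)

Answer: (9*s^4 + 42*s^3 + 13*s^2 - 20*s + 20)/(9*s^3 + 24*s^2 - 17*s + 8)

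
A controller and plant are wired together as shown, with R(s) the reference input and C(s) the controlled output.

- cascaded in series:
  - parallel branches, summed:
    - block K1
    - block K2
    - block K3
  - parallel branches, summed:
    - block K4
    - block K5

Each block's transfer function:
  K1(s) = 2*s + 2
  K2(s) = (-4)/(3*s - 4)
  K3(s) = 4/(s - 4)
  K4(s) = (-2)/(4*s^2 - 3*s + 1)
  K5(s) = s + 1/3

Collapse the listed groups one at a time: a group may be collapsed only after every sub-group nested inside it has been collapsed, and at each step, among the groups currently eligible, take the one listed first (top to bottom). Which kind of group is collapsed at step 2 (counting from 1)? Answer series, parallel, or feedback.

1. sum the parallel branches K1, K2, K3
2. add K4, K5 (parallel)
3. combine (K1+K2+K3), (K4+K5) in series
The group at step 2 is a parallel group.

Hence the answer: parallel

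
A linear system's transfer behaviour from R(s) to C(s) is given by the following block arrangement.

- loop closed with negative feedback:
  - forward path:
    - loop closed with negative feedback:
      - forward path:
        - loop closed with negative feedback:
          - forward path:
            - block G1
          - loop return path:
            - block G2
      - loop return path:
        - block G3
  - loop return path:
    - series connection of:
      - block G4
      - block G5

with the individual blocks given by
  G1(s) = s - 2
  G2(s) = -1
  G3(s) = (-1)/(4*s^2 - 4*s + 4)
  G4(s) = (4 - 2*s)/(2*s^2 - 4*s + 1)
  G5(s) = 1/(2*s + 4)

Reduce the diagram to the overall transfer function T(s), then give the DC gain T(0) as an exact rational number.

Reducing step by step:

1. apply the feedback formula to G1, G2 gives (2 - s)/(s - 3)
2. close the feedback loop around [G1/(1+G1*G2)], G3 gives (-4*s^3 + 12*s^2 - 12*s + 8)/(4*s^3 - 16*s^2 + 17*s - 14)
3. multiply G4, G5 (series) gives (2 - s)/(2*s^3 - 7*s + 2)
4. feedback reduction of [[G1/(1+G1*G2)]/(1+[G1/(1+G1*G2)]*G3)], (G4*G5) gives (-8*s^6 + 24*s^5 + 4*s^4 - 76*s^3 + 108*s^2 - 80*s + 16)/(8*s^6 - 32*s^5 + 10*s^4 + 72*s^3 - 115*s^2 + 100*s - 12)
Evaluating the step-4 result (the overall T(s)) at s = 0 gives T(0) = 16/(-12) = -4/3.

Answer: -4/3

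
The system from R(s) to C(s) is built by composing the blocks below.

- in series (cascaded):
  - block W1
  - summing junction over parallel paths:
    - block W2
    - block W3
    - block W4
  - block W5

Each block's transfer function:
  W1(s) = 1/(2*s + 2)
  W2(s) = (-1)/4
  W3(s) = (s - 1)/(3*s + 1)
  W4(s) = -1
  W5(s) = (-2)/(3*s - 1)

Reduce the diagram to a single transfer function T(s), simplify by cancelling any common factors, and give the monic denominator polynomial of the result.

(1) combine W2, W3, W4 in parallel; result (-11*s - 9)/(12*s + 4)
(2) combine W1, (W2+W3+W4), W5 in series; result (11*s + 9)/(36*s^3 + 36*s^2 - 4*s - 4)
The result of step 2 is T(s) in lowest terms. Its denominator has leading coefficient 36; dividing the denominator through by 36 makes it monic.

Hence the answer: s^3 + s^2 - s/9 - 1/9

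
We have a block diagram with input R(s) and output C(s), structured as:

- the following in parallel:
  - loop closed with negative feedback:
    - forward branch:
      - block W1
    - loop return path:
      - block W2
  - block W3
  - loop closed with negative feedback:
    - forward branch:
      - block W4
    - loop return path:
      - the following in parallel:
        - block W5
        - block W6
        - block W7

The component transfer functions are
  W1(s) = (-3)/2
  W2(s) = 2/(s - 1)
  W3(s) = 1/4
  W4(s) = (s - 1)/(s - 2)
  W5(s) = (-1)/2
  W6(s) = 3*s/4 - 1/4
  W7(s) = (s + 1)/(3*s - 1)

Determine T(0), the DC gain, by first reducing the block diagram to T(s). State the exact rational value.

Step 1 - apply the feedback formula to W1, W2 gives (3 - 3*s)/(2*s - 8)
Step 2 - add W5, W6, W7 (parallel) gives (9*s^2 - 8*s + 7)/(12*s - 4)
Step 3 - close the feedback loop around W4, (W5+W6+W7) gives (12*s^2 - 16*s + 4)/(9*s^3 - 5*s^2 - 13*s + 1)
Step 4 - reduce the parallel group [W1/(1+W1*W2)], W3, [W4/(1+W4*(W5+W6+W7))] gives (-45*s^4 + 91*s^3 - 201*s^2 + 241*s - 62)/(36*s^4 - 164*s^3 + 28*s^2 + 212*s - 16)
Step 4 gives the overall T(s). Then T(0) = -62/(-16) = 31/8.

Hence the answer: 31/8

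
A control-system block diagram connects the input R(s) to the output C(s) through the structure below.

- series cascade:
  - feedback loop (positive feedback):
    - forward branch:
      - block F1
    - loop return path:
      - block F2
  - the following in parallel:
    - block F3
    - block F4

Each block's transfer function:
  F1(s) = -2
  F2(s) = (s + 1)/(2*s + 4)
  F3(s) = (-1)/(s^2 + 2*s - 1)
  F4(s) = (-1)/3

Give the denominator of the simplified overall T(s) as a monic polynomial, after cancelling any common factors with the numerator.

Step 1: apply the feedback formula to F1, F2: (-2*s - 4)/(2*s + 3)
Step 2: reduce the parallel group F3, F4: (-s^2 - 2*s - 2)/(3*s^2 + 6*s - 3)
Step 3: cascade [F1/(1-F1*F2)], (F3+F4): (2*s^3 + 8*s^2 + 12*s + 8)/(6*s^3 + 21*s^2 + 12*s - 9)
Step 3 gives the fully reduced T(s), with no common factor left to cancel. The denominator's leading coefficient is 6, so divide each of its coefficients by 6 to get the monic form.

Final answer: s^3 + 7*s^2/2 + 2*s - 3/2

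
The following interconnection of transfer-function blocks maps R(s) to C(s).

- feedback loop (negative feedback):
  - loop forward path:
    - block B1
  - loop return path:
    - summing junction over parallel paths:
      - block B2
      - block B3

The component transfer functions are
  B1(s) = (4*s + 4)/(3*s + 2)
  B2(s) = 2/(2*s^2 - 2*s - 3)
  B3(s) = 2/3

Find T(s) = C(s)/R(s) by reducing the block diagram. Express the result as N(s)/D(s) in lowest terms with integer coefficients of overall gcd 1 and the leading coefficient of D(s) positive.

Step 1 - sum the parallel branches B2, B3: (4*s^2 - 4*s)/(6*s^2 - 6*s - 9)
Step 2 - feedback reduction of B1, (B2+B3): this yields T(s), and no further normalization is needed

Final answer: (24*s^3 - 60*s - 36)/(34*s^3 - 6*s^2 - 55*s - 18)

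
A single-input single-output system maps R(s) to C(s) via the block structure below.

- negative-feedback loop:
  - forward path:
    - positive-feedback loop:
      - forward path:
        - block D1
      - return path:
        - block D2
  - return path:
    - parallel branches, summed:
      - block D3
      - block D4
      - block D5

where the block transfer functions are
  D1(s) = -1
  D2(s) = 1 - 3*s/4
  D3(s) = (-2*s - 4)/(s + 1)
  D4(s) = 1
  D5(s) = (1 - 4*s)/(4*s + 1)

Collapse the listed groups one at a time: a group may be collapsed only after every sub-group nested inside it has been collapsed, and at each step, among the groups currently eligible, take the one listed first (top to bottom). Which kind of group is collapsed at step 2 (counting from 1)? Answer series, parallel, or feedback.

[1] close the feedback loop around D1, D2
[2] combine D3, D4, D5 in parallel
[3] collapse the loop ([D1/(1-D1*D2)] forward, (D3+D4+D5) return)
So the answer for step 2 is parallel.

Answer: parallel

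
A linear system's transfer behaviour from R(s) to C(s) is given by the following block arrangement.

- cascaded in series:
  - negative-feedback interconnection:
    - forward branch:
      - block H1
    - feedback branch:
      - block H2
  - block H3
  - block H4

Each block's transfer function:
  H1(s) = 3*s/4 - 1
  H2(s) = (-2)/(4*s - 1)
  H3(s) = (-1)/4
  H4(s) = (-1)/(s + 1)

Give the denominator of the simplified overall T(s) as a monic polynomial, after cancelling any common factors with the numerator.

Step 1 - feedback reduction of H1, H2, giving (12*s^2 - 19*s + 4)/(10*s + 4)
Step 2 - multiply [H1/(1+H1*H2)], H3, H4 (series), giving (12*s^2 - 19*s + 4)/(40*s^2 + 56*s + 16)
No further cancellation is possible in the step-2 result, so that is T(s). Its denominator becomes monic after dividing by the leading coefficient 40.

Hence the answer: s^2 + 7*s/5 + 2/5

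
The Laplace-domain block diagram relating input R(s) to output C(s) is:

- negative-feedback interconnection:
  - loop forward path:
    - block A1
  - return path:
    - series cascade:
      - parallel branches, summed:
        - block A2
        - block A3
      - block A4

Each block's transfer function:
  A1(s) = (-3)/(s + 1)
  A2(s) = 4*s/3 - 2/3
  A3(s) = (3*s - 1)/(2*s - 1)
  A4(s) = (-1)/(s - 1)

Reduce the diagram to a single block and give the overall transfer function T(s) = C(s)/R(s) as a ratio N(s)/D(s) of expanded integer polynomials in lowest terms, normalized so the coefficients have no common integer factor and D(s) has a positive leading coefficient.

(1) combine A2, A3 in parallel, giving (8*s^2 + s - 1)/(6*s - 3)
(2) multiply (A2+A3), A4 (series), giving (-8*s^2 - s + 1)/(6*s^2 - 9*s + 3)
(3) collapse the loop (A1 forward, ((A2+A3)*A4) return): this yields T(s), and no further normalization is needed

Final answer: (-6*s^2 + 9*s - 3)/(2*s^3 + 7*s^2 - s)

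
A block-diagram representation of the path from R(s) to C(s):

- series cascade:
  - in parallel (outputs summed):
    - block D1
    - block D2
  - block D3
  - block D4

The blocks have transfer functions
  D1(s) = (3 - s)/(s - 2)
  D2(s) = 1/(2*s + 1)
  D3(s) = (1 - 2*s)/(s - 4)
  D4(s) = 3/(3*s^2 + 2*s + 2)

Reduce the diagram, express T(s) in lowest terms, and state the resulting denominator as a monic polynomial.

First reduce the diagram to T(s).

Step 1. combine D1, D2 in parallel, giving (-2*s^2 + 6*s + 1)/(2*s^2 - 3*s - 2)
Step 2. reduce the series chain (D1+D2), D3, D4, giving (12*s^3 - 42*s^2 + 12*s + 3)/(6*s^5 - 29*s^4 + 12*s^3 + 22*s^2 + 36*s + 16)
T(s) is the step-2 result (common factors already cancelled). Leading coefficient of the denominator: 6. Divide through by 6 for the monic polynomial.

Answer: s^5 - 29*s^4/6 + 2*s^3 + 11*s^2/3 + 6*s + 8/3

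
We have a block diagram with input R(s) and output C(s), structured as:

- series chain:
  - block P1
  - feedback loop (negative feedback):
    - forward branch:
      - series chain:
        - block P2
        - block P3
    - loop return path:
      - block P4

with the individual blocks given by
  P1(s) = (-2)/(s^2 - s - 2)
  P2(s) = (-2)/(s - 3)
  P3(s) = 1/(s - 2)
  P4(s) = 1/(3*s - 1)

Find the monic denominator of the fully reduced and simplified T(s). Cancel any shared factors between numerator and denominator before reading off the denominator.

Step 1. cascade P2, P3, giving (-2)/(s^2 - 5*s + 6)
Step 2. feedback reduction of (P2*P3), P4, giving (2 - 6*s)/(3*s^3 - 16*s^2 + 23*s - 8)
Step 3. combine P1, [(P2*P3)/(1+(P2*P3)*P4)] in series, giving (12*s - 4)/(3*s^5 - 19*s^4 + 33*s^3 + s^2 - 38*s + 16)
Step 3 gives the fully reduced T(s), with no common factor left to cancel. The denominator's leading coefficient is 3, so divide each of its coefficients by 3 to get the monic form.

Answer: s^5 - 19*s^4/3 + 11*s^3 + s^2/3 - 38*s/3 + 16/3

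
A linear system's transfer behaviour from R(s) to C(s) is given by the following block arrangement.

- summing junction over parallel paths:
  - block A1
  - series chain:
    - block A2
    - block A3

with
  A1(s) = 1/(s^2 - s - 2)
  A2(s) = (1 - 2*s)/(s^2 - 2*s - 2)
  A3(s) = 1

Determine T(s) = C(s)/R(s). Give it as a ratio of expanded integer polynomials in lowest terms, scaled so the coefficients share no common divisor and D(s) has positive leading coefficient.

Answer: (-2*s^3 + 4*s^2 + s - 4)/(s^4 - 3*s^3 - 2*s^2 + 6*s + 4)

Working:
Step 1 - multiply A2, A3 (series) -> (1 - 2*s)/(s^2 - 2*s - 2)
Step 2 - combine A1, (A2*A3) in parallel; the result is T(s) itself (integer coefficients, no common factor, positive leading denominator coefficient)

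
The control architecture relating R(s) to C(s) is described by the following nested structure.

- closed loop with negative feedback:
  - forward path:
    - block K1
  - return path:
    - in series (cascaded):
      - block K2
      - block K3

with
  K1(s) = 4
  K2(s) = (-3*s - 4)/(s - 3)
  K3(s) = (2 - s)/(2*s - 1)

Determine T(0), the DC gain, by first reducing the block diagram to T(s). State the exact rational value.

Step 1: reduce the series chain K2, K3: (3*s^2 - 2*s - 8)/(2*s^2 - 7*s + 3)
Step 2: apply the feedback formula to K1, (K2*K3): (8*s^2 - 28*s + 12)/(14*s^2 - 15*s - 29)
Step 2 gives the overall T(s). Then T(0) = 12/(-29) = -12/29.

Hence the answer: -12/29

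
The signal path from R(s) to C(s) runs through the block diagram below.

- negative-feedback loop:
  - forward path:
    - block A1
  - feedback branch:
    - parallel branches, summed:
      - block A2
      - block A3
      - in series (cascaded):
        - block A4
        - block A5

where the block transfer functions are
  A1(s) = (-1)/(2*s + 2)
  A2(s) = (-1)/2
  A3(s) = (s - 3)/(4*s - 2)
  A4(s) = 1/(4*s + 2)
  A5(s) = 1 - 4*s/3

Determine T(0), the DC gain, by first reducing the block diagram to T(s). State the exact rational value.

Step 1. reduce the series chain A4, A5, giving (3 - 4*s)/(12*s + 6)
Step 2. sum the parallel branches A2, A3, (A4*A5), giving (-14*s^2 - 5*s - 9)/(24*s^2 - 6)
Step 3. close the feedback loop around A1, (A2+A3+(A4*A5)), giving (6 - 24*s^2)/(48*s^3 + 62*s^2 - 7*s - 3)
The step-3 result is T(s). Setting s = 0: T(0) = 6/(-3) = -2.

Answer: -2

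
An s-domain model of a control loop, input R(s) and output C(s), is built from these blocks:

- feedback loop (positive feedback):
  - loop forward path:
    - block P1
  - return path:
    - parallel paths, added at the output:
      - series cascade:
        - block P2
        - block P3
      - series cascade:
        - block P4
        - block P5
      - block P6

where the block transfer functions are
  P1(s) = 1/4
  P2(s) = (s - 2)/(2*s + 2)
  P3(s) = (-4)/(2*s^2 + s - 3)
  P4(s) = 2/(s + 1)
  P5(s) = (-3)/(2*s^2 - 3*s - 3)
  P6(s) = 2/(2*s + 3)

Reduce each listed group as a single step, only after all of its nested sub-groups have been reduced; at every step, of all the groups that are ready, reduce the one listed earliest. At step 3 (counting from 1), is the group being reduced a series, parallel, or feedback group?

The answer is parallel.

Reasoning:
Step 1. combine P2, P3 in series
Step 2. reduce the series chain P4, P5
Step 3. add (P2*P3), (P4*P5), P6 (parallel)
Step 4. close the feedback loop around P1, ((P2*P3)+(P4*P5)+P6)
At step 3 the group reduced is parallel.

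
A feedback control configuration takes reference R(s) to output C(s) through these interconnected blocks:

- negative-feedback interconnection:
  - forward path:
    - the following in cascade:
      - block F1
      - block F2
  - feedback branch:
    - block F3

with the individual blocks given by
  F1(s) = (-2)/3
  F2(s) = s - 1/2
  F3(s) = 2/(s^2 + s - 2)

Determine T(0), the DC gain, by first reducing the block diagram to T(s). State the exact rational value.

First reduce the diagram to T(s).

Step 1. cascade F1, F2 = 1/3 - 2*s/3
Step 2. reduce the feedback loop with forward (F1*F2) and return F3 = (-2*s^3 - s^2 + 5*s - 2)/(3*s^2 - s - 4)
Step 2 gives the overall T(s). Then T(0) = -2/(-4) = 1/2.

Answer: 1/2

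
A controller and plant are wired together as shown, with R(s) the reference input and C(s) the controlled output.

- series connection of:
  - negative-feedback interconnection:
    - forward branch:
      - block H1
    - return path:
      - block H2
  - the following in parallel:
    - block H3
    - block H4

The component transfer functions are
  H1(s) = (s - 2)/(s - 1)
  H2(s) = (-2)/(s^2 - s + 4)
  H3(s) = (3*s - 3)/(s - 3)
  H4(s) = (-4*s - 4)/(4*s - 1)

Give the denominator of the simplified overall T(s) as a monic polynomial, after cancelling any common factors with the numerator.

Reducing step by step:

1. feedback reduction of H1, H2 = (s^3 - 3*s^2 + 6*s - 8)/(s^3 - 2*s^2 + 3*s)
2. reduce the parallel group H3, H4 = (8*s^2 - 7*s + 15)/(4*s^2 - 13*s + 3)
3. multiply [H1/(1+H1*H2)], (H3+H4) (series) = (8*s^5 - 31*s^4 + 84*s^3 - 151*s^2 + 146*s - 120)/(4*s^5 - 21*s^4 + 41*s^3 - 45*s^2 + 9*s)
T(s) is the step-3 result (common factors already cancelled). Leading coefficient of the denominator: 4. Divide through by 4 for the monic polynomial.

Answer: s^5 - 21*s^4/4 + 41*s^3/4 - 45*s^2/4 + 9*s/4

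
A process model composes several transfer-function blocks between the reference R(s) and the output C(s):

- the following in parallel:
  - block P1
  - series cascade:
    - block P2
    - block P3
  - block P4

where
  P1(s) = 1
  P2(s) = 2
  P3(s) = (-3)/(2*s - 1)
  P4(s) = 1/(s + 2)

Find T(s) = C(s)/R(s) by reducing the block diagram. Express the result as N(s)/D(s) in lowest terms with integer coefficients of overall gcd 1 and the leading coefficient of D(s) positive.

(1) reduce the series chain P2, P3; result (-6)/(2*s - 1)
(2) reduce the parallel group P1, (P2*P3), P4; the result is T(s) itself (integer coefficients, no common factor, positive leading denominator coefficient)

Final answer: (2*s^2 - s - 15)/(2*s^2 + 3*s - 2)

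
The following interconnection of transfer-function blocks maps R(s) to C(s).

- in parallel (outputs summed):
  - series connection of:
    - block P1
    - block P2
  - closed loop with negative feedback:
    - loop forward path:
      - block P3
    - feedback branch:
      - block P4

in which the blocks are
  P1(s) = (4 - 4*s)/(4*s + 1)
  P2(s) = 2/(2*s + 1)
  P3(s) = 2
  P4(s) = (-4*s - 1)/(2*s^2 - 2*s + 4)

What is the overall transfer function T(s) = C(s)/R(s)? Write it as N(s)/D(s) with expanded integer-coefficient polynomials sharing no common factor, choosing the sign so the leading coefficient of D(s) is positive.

Step 1: series reduction of P1, P2: (8 - 8*s)/(8*s^2 + 6*s + 1)
Step 2: collapse the loop (P3 forward, P4 return): (2*s^2 - 2*s + 4)/(s^2 - 5*s + 1)
Step 3: combine (P1*P2), [P3/(1+P3*P4)] in parallel; the result is T(s) itself (integer coefficients, no common factor, positive leading denominator coefficient)

Final answer: (16*s^4 - 12*s^3 + 70*s^2 - 26*s + 12)/(8*s^4 - 34*s^3 - 21*s^2 + s + 1)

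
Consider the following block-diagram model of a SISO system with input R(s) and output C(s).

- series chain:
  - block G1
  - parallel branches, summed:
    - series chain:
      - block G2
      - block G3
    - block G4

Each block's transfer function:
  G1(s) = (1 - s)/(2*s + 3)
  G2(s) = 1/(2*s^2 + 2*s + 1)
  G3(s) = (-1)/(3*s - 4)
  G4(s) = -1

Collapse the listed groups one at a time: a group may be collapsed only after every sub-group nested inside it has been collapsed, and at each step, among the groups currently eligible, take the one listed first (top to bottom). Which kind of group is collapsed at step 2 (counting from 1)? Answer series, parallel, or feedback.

(1) cascade G2, G3
(2) parallel reduction of (G2*G3), G4
(3) combine G1, ((G2*G3)+G4) in series
At step 2 the group reduced is parallel.

Hence the answer: parallel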